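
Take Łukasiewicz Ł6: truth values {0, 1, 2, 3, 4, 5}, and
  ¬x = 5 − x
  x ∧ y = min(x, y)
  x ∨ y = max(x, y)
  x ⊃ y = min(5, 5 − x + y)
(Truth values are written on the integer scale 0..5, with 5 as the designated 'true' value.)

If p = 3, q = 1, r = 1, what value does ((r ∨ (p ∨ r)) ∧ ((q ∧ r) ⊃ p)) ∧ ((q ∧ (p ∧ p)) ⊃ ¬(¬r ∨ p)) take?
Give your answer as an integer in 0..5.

p ∨ r = 3 ∨ 1 = 3
r ∨ (p ∨ r) = 1 ∨ 3 = 3
q ∧ r = 1 ∧ 1 = 1
(q ∧ r) ⊃ p = 1 ⊃ 3 = 5
(r ∨ (p ∨ r)) ∧ ((q ∧ r) ⊃ p) = 3 ∧ 5 = 3
p ∧ p = 3 ∧ 3 = 3
q ∧ (p ∧ p) = 1 ∧ 3 = 1
¬r = ¬1 = 4
¬r ∨ p = 4 ∨ 3 = 4
¬(¬r ∨ p) = ¬4 = 1
(q ∧ (p ∧ p)) ⊃ ¬(¬r ∨ p) = 1 ⊃ 1 = 5
((r ∨ (p ∨ r)) ∧ ((q ∧ r) ⊃ p)) ∧ ((q ∧ (p ∧ p)) ⊃ ¬(¬r ∨ p)) = 3 ∧ 5 = 3

3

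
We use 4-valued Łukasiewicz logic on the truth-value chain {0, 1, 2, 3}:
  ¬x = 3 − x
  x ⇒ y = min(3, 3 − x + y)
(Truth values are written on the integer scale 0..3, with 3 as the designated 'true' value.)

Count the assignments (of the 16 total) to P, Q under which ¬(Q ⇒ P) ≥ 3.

P = 0, Q = 0 ↦ 0  <
P = 0, Q = 1 ↦ 1  <
P = 0, Q = 2 ↦ 2  <
P = 0, Q = 3 ↦ 3  ≥
P = 1, Q = 0 ↦ 0  <
P = 1, Q = 1 ↦ 0  <
P = 1, Q = 2 ↦ 1  <
P = 1, Q = 3 ↦ 2  <
P = 2, Q = 0 ↦ 0  <
P = 2, Q = 1 ↦ 0  <
P = 2, Q = 2 ↦ 0  <
P = 2, Q = 3 ↦ 1  <
P = 3, Q = 0 ↦ 0  <
P = 3, Q = 1 ↦ 0  <
P = 3, Q = 2 ↦ 0  <
P = 3, Q = 3 ↦ 0  <
So 1 of the 16 assignments meets the threshold.

1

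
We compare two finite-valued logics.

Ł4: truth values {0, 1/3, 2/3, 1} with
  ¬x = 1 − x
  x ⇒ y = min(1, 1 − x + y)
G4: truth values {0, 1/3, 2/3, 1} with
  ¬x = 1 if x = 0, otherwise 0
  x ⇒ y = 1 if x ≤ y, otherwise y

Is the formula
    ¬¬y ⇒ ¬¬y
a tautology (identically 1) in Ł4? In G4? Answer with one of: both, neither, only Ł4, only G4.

both

In Ł4: every assignment gives 1 — tautology.
In G4: every assignment gives 1 — tautology.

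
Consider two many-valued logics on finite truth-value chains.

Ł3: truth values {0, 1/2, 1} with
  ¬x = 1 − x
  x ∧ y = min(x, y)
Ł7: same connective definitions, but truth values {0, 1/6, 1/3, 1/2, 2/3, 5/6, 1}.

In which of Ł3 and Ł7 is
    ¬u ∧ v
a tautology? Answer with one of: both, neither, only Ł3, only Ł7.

neither

In Ł3: at u = 0, v = 0 the value is 0 — not a tautology.
In Ł7: at u = 0, v = 0 the value is 0 — not a tautology.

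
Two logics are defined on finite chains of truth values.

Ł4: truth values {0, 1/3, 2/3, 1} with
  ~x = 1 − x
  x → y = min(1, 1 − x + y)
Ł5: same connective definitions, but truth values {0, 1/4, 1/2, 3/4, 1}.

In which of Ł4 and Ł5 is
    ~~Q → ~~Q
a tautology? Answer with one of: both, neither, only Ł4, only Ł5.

In Ł4: every assignment gives 1 — tautology.
In Ł5: every assignment gives 1 — tautology.

both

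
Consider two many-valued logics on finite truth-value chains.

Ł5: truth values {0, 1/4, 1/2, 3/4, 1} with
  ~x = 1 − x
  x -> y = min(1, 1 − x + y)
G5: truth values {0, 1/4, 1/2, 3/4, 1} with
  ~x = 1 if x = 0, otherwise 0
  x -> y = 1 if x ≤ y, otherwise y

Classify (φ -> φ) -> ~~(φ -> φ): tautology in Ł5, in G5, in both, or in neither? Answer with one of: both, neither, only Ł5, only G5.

In Ł5: every assignment gives 1 — tautology.
In G5: every assignment gives 1 — tautology.

both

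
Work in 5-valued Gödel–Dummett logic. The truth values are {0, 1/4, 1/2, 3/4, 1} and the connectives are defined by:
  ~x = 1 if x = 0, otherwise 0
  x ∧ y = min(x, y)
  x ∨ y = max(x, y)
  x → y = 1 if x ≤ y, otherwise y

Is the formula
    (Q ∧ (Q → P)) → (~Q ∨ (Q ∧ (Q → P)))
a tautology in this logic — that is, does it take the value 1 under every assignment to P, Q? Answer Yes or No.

At P = 1/2, Q = 0, for instance:
Q → P = 0 → 1/2 = 1
Q ∧ (Q → P) = 0 ∧ 1 = 0
~Q = ~0 = 1
~Q ∨ (Q ∧ (Q → P)) = 1 ∨ 0 = 1
(Q ∧ (Q → P)) → (~Q ∨ (Q ∧ (Q → P))) = 0 → 1 = 1
and checking the remaining 24 assignments likewise gives ≥ 1 in every case.

Yes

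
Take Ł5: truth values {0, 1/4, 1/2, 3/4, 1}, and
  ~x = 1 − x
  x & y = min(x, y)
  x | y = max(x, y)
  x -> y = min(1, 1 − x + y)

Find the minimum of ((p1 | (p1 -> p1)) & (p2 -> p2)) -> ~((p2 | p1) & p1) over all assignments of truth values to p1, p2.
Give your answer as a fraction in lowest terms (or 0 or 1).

0

Take p1 = 1, p2 = 0:
p1 -> p1 = 1 -> 1 = 1
p1 | (p1 -> p1) = 1 | 1 = 1
p2 -> p2 = 0 -> 0 = 1
(p1 | (p1 -> p1)) & (p2 -> p2) = 1 & 1 = 1
p2 | p1 = 0 | 1 = 1
(p2 | p1) & p1 = 1 & 1 = 1
~((p2 | p1) & p1) = ~1 = 0
((p1 | (p1 -> p1)) & (p2 -> p2)) -> ~((p2 | p1) & p1) = 1 -> 0 = 0
No assignment yields a value below 0, so this is the minimum.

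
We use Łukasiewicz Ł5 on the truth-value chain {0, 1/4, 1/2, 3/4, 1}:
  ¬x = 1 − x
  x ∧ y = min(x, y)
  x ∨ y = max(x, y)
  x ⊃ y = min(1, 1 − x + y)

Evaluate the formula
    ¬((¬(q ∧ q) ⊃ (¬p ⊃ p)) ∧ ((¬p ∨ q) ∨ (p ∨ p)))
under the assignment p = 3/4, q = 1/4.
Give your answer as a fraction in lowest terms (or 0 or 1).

1/4

q ∧ q = 1/4 ∧ 1/4 = 1/4
¬(q ∧ q) = ¬1/4 = 3/4
¬p = ¬3/4 = 1/4
¬p ⊃ p = 1/4 ⊃ 3/4 = 1
¬(q ∧ q) ⊃ (¬p ⊃ p) = 3/4 ⊃ 1 = 1
¬p = ¬3/4 = 1/4
¬p ∨ q = 1/4 ∨ 1/4 = 1/4
p ∨ p = 3/4 ∨ 3/4 = 3/4
(¬p ∨ q) ∨ (p ∨ p) = 1/4 ∨ 3/4 = 3/4
(¬(q ∧ q) ⊃ (¬p ⊃ p)) ∧ ((¬p ∨ q) ∨ (p ∨ p)) = 1 ∧ 3/4 = 3/4
¬((¬(q ∧ q) ⊃ (¬p ⊃ p)) ∧ ((¬p ∨ q) ∨ (p ∨ p))) = ¬3/4 = 1/4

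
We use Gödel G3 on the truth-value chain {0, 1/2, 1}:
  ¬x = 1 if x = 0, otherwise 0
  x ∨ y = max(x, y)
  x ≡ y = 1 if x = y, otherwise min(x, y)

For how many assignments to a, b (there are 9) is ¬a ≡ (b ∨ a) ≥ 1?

a = 0, b = 0 ↦ 0  <
a = 0, b = 1/2 ↦ 1/2  <
a = 0, b = 1 ↦ 1  ≥
a = 1/2, b = 0 ↦ 0  <
a = 1/2, b = 1/2 ↦ 0  <
a = 1/2, b = 1 ↦ 0  <
a = 1, b = 0 ↦ 0  <
a = 1, b = 1/2 ↦ 0  <
a = 1, b = 1 ↦ 0  <
So 1 of the 9 assignments meets the threshold.

1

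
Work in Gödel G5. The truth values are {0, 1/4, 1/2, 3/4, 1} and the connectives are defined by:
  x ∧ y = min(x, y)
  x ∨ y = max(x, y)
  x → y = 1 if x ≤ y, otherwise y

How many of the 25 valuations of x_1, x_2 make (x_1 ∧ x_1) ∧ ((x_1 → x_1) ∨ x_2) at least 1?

5

value 1: 5 assignments (counts)
value 3/4: 5 assignments
value 1/2: 5 assignments
value 1/4: 5 assignments
value 0: 5 assignments
So 5 of the 25 assignments meet the threshold.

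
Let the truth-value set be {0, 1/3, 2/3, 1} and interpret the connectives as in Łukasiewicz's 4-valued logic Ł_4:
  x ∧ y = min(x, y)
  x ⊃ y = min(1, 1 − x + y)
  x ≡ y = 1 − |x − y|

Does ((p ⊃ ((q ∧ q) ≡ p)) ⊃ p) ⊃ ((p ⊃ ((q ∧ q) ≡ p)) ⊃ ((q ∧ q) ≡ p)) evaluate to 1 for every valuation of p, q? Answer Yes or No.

No

Counterexample: take p = 2/3, q = 0.
q ∧ q = 0 ∧ 0 = 0
(q ∧ q) ≡ p = 0 ≡ 2/3 = 1/3
p ⊃ ((q ∧ q) ≡ p) = 2/3 ⊃ 1/3 = 2/3
(p ⊃ ((q ∧ q) ≡ p)) ⊃ p = 2/3 ⊃ 2/3 = 1
q ∧ q = 0 ∧ 0 = 0
(q ∧ q) ≡ p = 0 ≡ 2/3 = 1/3
p ⊃ ((q ∧ q) ≡ p) = 2/3 ⊃ 1/3 = 2/3
q ∧ q = 0 ∧ 0 = 0
(q ∧ q) ≡ p = 0 ≡ 2/3 = 1/3
(p ⊃ ((q ∧ q) ≡ p)) ⊃ ((q ∧ q) ≡ p) = 2/3 ⊃ 1/3 = 2/3
((p ⊃ ((q ∧ q) ≡ p)) ⊃ p) ⊃ ((p ⊃ ((q ∧ q) ≡ p)) ⊃ ((q ∧ q) ≡ p)) = 1 ⊃ 2/3 = 2/3
This gives 2/3 ≠ 1.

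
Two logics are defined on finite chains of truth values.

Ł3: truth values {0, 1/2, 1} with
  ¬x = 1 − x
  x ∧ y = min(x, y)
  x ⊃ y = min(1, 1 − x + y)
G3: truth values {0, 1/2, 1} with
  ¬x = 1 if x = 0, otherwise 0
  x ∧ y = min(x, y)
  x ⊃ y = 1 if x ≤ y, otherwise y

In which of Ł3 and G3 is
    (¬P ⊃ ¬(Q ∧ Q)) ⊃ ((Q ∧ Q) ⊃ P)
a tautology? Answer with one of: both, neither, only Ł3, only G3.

only Ł3

In Ł3: every assignment gives 1 — tautology.
In G3: at P = 1/2, Q = 1 the value is 1/2 — not a tautology.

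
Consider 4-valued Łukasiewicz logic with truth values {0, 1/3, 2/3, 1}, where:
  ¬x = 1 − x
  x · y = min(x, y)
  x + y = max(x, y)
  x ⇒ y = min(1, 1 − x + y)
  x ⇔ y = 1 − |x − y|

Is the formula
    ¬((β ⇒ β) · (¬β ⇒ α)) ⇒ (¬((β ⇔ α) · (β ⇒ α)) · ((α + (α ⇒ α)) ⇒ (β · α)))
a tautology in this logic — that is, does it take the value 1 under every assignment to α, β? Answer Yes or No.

Counterexample: take α = 0, β = 0.
β ⇒ β = 0 ⇒ 0 = 1
¬β = ¬0 = 1
¬β ⇒ α = 1 ⇒ 0 = 0
(β ⇒ β) · (¬β ⇒ α) = 1 · 0 = 0
¬((β ⇒ β) · (¬β ⇒ α)) = ¬0 = 1
β ⇔ α = 0 ⇔ 0 = 1
β ⇒ α = 0 ⇒ 0 = 1
(β ⇔ α) · (β ⇒ α) = 1 · 1 = 1
¬((β ⇔ α) · (β ⇒ α)) = ¬1 = 0
α ⇒ α = 0 ⇒ 0 = 1
α + (α ⇒ α) = 0 + 1 = 1
β · α = 0 · 0 = 0
(α + (α ⇒ α)) ⇒ (β · α) = 1 ⇒ 0 = 0
¬((β ⇔ α) · (β ⇒ α)) · ((α + (α ⇒ α)) ⇒ (β · α)) = 0 · 0 = 0
¬((β ⇒ β) · (¬β ⇒ α)) ⇒ (¬((β ⇔ α) · (β ⇒ α)) · ((α + (α ⇒ α)) ⇒ (β · α))) = 1 ⇒ 0 = 0
This gives 0 ≠ 1.

No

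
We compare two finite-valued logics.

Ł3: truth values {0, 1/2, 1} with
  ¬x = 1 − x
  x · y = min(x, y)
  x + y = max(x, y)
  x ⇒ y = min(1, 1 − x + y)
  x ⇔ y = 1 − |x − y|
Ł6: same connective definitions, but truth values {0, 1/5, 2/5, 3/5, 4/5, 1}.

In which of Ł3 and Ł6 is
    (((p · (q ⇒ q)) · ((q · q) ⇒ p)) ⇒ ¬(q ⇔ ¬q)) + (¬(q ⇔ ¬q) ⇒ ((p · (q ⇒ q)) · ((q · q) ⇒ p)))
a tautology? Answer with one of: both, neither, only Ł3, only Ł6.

both

In Ł3: every assignment gives 1 — tautology.
In Ł6: every assignment gives 1 — tautology.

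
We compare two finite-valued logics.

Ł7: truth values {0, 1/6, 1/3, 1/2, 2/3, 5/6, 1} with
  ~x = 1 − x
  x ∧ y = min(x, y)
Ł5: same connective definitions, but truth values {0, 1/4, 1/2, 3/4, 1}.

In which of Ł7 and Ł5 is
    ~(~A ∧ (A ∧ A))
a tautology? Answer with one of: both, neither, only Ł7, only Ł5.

neither

In Ł7: at A = 1/6 the value is 5/6 — not a tautology.
In Ł5: at A = 1/4 the value is 3/4 — not a tautology.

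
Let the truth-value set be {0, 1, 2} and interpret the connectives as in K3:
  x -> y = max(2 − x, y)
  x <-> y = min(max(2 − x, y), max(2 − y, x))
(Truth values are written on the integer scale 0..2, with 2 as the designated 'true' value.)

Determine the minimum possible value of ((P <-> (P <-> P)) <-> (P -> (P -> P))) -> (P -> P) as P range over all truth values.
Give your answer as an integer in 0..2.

Take P = 1:
P <-> P = 1 <-> 1 = 1
P <-> (P <-> P) = 1 <-> 1 = 1
P -> P = 1 -> 1 = 1
P -> (P -> P) = 1 -> 1 = 1
(P <-> (P <-> P)) <-> (P -> (P -> P)) = 1 <-> 1 = 1
P -> P = 1 -> 1 = 1
((P <-> (P <-> P)) <-> (P -> (P -> P))) -> (P -> P) = 1 -> 1 = 1
No assignment yields a value below 1, so this is the minimum.

1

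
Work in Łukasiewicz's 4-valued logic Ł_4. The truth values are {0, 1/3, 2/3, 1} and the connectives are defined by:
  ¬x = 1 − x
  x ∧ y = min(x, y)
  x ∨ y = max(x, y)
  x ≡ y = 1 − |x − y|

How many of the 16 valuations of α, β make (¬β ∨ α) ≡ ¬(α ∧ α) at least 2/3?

α = 0, β = 0 ↦ 1  ≥
α = 0, β = 1/3 ↦ 2/3  ≥
α = 0, β = 2/3 ↦ 1/3  <
α = 0, β = 1 ↦ 0  <
α = 1/3, β = 0 ↦ 2/3  ≥
α = 1/3, β = 1/3 ↦ 1  ≥
α = 1/3, β = 2/3 ↦ 2/3  ≥
α = 1/3, β = 1 ↦ 2/3  ≥
α = 2/3, β = 0 ↦ 1/3  <
α = 2/3, β = 1/3 ↦ 2/3  ≥
α = 2/3, β = 2/3 ↦ 2/3  ≥
α = 2/3, β = 1 ↦ 2/3  ≥
α = 1, β = 0 ↦ 0  <
α = 1, β = 1/3 ↦ 0  <
α = 1, β = 2/3 ↦ 0  <
α = 1, β = 1 ↦ 0  <
So 9 of the 16 assignments meet the threshold.

9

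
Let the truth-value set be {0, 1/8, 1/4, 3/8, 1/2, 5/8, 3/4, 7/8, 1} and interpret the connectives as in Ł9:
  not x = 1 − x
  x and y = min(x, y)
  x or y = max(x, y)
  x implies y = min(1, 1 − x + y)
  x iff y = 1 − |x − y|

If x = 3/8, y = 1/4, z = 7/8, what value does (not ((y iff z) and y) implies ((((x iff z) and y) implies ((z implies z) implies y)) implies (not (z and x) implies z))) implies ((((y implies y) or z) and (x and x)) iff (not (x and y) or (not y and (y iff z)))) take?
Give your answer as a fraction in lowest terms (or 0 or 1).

y iff z = 1/4 iff 7/8 = 3/8
(y iff z) and y = 3/8 and 1/4 = 1/4
not ((y iff z) and y) = not 1/4 = 3/4
x iff z = 3/8 iff 7/8 = 1/2
(x iff z) and y = 1/2 and 1/4 = 1/4
z implies z = 7/8 implies 7/8 = 1
(z implies z) implies y = 1 implies 1/4 = 1/4
((x iff z) and y) implies ((z implies z) implies y) = 1/4 implies 1/4 = 1
z and x = 7/8 and 3/8 = 3/8
not (z and x) = not 3/8 = 5/8
not (z and x) implies z = 5/8 implies 7/8 = 1
(((x iff z) and y) implies ((z implies z) implies y)) implies (not (z and x) implies z) = 1 implies 1 = 1
not ((y iff z) and y) implies ((((x iff z) and y) implies ((z implies z) implies y)) implies (not (z and x) implies z)) = 3/4 implies 1 = 1
y implies y = 1/4 implies 1/4 = 1
(y implies y) or z = 1 or 7/8 = 1
x and x = 3/8 and 3/8 = 3/8
((y implies y) or z) and (x and x) = 1 and 3/8 = 3/8
x and y = 3/8 and 1/4 = 1/4
not (x and y) = not 1/4 = 3/4
not y = not 1/4 = 3/4
y iff z = 1/4 iff 7/8 = 3/8
not y and (y iff z) = 3/4 and 3/8 = 3/8
not (x and y) or (not y and (y iff z)) = 3/4 or 3/8 = 3/4
(((y implies y) or z) and (x and x)) iff (not (x and y) or (not y and (y iff z))) = 3/8 iff 3/4 = 5/8
(not ((y iff z) and y) implies ((((x iff z) and y) implies ((z implies z) implies y)) implies (not (z and x) implies z))) implies ((((y implies y) or z) and (x and x)) iff (not (x and y) or (not y and (y iff z)))) = 1 implies 5/8 = 5/8

5/8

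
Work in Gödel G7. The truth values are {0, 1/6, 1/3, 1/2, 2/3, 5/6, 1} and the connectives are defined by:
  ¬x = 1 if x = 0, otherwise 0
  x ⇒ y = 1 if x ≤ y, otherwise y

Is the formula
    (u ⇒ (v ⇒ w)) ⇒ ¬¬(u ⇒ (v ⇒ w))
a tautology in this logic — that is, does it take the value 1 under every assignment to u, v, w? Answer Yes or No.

Yes

At u = 0, v = 1/6, w = 2/3, for instance:
v ⇒ w = 1/6 ⇒ 2/3 = 1
u ⇒ (v ⇒ w) = 0 ⇒ 1 = 1
¬(u ⇒ (v ⇒ w)) = ¬1 = 0
¬¬(u ⇒ (v ⇒ w)) = ¬0 = 1
(u ⇒ (v ⇒ w)) ⇒ ¬¬(u ⇒ (v ⇒ w)) = 1 ⇒ 1 = 1
and checking the remaining 342 assignments likewise gives ≥ 1 in every case.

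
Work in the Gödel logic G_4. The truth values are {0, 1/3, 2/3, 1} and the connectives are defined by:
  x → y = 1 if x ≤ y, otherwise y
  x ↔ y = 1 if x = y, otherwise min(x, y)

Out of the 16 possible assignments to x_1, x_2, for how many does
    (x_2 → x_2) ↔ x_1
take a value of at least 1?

4

x_1 = 0, x_2 = 0 ↦ 0  <
x_1 = 0, x_2 = 1/3 ↦ 0  <
x_1 = 0, x_2 = 2/3 ↦ 0  <
x_1 = 0, x_2 = 1 ↦ 0  <
x_1 = 1/3, x_2 = 0 ↦ 1/3  <
x_1 = 1/3, x_2 = 1/3 ↦ 1/3  <
x_1 = 1/3, x_2 = 2/3 ↦ 1/3  <
x_1 = 1/3, x_2 = 1 ↦ 1/3  <
x_1 = 2/3, x_2 = 0 ↦ 2/3  <
x_1 = 2/3, x_2 = 1/3 ↦ 2/3  <
x_1 = 2/3, x_2 = 2/3 ↦ 2/3  <
x_1 = 2/3, x_2 = 1 ↦ 2/3  <
x_1 = 1, x_2 = 0 ↦ 1  ≥
x_1 = 1, x_2 = 1/3 ↦ 1  ≥
x_1 = 1, x_2 = 2/3 ↦ 1  ≥
x_1 = 1, x_2 = 1 ↦ 1  ≥
So 4 of the 16 assignments meet the threshold.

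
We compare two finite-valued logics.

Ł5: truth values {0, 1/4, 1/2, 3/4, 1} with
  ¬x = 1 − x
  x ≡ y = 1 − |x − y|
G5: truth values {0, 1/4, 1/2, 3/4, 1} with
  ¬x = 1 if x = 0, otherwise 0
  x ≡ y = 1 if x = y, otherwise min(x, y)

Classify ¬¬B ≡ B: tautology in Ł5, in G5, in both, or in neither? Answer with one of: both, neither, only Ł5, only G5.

In Ł5: every assignment gives 1 — tautology.
In G5: at B = 1/4 the value is 1/4 — not a tautology.

only Ł5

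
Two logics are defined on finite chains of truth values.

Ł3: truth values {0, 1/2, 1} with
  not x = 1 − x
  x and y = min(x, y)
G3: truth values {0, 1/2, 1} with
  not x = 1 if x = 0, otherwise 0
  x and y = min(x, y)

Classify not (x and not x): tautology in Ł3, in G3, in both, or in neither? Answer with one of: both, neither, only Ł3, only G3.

In Ł3: at x = 1/2 the value is 1/2 — not a tautology.
In G3: every assignment gives 1 — tautology.

only G3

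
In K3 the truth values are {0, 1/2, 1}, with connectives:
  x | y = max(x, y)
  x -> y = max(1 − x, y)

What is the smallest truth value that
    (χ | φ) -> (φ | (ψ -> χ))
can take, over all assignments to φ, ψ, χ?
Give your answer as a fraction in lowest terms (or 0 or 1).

1/2

Take φ = 0, ψ = 1/2, χ = 1/2:
χ | φ = 1/2 | 0 = 1/2
ψ -> χ = 1/2 -> 1/2 = 1/2
φ | (ψ -> χ) = 0 | 1/2 = 1/2
(χ | φ) -> (φ | (ψ -> χ)) = 1/2 -> 1/2 = 1/2
No assignment yields a value below 1/2, so this is the minimum.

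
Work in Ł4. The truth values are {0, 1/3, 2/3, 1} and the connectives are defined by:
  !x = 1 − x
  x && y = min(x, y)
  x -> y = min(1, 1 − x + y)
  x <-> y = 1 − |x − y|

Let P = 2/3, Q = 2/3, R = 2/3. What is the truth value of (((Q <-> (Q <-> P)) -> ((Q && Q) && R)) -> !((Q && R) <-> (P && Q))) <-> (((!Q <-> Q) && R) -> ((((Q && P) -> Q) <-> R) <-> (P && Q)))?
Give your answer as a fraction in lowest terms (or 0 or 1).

0

Q <-> P = 2/3 <-> 2/3 = 1
Q <-> (Q <-> P) = 2/3 <-> 1 = 2/3
Q && Q = 2/3 && 2/3 = 2/3
(Q && Q) && R = 2/3 && 2/3 = 2/3
(Q <-> (Q <-> P)) -> ((Q && Q) && R) = 2/3 -> 2/3 = 1
Q && R = 2/3 && 2/3 = 2/3
P && Q = 2/3 && 2/3 = 2/3
(Q && R) <-> (P && Q) = 2/3 <-> 2/3 = 1
!((Q && R) <-> (P && Q)) = !1 = 0
((Q <-> (Q <-> P)) -> ((Q && Q) && R)) -> !((Q && R) <-> (P && Q)) = 1 -> 0 = 0
!Q = !2/3 = 1/3
!Q <-> Q = 1/3 <-> 2/3 = 2/3
(!Q <-> Q) && R = 2/3 && 2/3 = 2/3
Q && P = 2/3 && 2/3 = 2/3
(Q && P) -> Q = 2/3 -> 2/3 = 1
((Q && P) -> Q) <-> R = 1 <-> 2/3 = 2/3
P && Q = 2/3 && 2/3 = 2/3
(((Q && P) -> Q) <-> R) <-> (P && Q) = 2/3 <-> 2/3 = 1
((!Q <-> Q) && R) -> ((((Q && P) -> Q) <-> R) <-> (P && Q)) = 2/3 -> 1 = 1
(((Q <-> (Q <-> P)) -> ((Q && Q) && R)) -> !((Q && R) <-> (P && Q))) <-> (((!Q <-> Q) && R) -> ((((Q && P) -> Q) <-> R) <-> (P && Q))) = 0 <-> 1 = 0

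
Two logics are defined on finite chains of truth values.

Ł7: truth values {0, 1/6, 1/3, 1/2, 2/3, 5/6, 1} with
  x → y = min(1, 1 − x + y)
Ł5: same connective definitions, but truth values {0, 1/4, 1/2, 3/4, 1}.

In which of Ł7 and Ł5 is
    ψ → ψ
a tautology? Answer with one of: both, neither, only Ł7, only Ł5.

In Ł7: every assignment gives 1 — tautology.
In Ł5: every assignment gives 1 — tautology.

both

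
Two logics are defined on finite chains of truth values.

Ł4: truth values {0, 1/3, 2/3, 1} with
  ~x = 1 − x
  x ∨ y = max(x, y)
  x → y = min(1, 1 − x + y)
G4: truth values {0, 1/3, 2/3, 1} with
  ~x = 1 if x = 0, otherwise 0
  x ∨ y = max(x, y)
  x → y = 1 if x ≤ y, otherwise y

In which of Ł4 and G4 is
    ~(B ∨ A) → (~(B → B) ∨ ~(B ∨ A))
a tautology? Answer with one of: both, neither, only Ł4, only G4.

In Ł4: every assignment gives 1 — tautology.
In G4: every assignment gives 1 — tautology.

both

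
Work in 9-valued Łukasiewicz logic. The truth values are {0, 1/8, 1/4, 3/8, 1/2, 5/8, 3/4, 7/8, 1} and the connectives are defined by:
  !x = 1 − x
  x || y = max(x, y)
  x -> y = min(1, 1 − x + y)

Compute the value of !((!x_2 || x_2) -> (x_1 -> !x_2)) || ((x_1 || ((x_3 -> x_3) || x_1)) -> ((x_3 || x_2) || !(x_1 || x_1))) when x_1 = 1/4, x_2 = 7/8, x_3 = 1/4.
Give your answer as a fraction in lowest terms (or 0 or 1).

!x_2 = !7/8 = 1/8
!x_2 || x_2 = 1/8 || 7/8 = 7/8
!x_2 = !7/8 = 1/8
x_1 -> !x_2 = 1/4 -> 1/8 = 7/8
(!x_2 || x_2) -> (x_1 -> !x_2) = 7/8 -> 7/8 = 1
!((!x_2 || x_2) -> (x_1 -> !x_2)) = !1 = 0
x_3 -> x_3 = 1/4 -> 1/4 = 1
(x_3 -> x_3) || x_1 = 1 || 1/4 = 1
x_1 || ((x_3 -> x_3) || x_1) = 1/4 || 1 = 1
x_3 || x_2 = 1/4 || 7/8 = 7/8
x_1 || x_1 = 1/4 || 1/4 = 1/4
!(x_1 || x_1) = !1/4 = 3/4
(x_3 || x_2) || !(x_1 || x_1) = 7/8 || 3/4 = 7/8
(x_1 || ((x_3 -> x_3) || x_1)) -> ((x_3 || x_2) || !(x_1 || x_1)) = 1 -> 7/8 = 7/8
!((!x_2 || x_2) -> (x_1 -> !x_2)) || ((x_1 || ((x_3 -> x_3) || x_1)) -> ((x_3 || x_2) || !(x_1 || x_1))) = 0 || 7/8 = 7/8

7/8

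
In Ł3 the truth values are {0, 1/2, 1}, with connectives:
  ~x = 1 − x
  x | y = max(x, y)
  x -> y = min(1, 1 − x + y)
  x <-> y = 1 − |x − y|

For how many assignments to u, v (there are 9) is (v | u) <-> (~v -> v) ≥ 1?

5

u = 0, v = 0 ↦ 1  ≥
u = 0, v = 1/2 ↦ 1/2  <
u = 0, v = 1 ↦ 1  ≥
u = 1/2, v = 0 ↦ 1/2  <
u = 1/2, v = 1/2 ↦ 1/2  <
u = 1/2, v = 1 ↦ 1  ≥
u = 1, v = 0 ↦ 0  <
u = 1, v = 1/2 ↦ 1  ≥
u = 1, v = 1 ↦ 1  ≥
So 5 of the 9 assignments meet the threshold.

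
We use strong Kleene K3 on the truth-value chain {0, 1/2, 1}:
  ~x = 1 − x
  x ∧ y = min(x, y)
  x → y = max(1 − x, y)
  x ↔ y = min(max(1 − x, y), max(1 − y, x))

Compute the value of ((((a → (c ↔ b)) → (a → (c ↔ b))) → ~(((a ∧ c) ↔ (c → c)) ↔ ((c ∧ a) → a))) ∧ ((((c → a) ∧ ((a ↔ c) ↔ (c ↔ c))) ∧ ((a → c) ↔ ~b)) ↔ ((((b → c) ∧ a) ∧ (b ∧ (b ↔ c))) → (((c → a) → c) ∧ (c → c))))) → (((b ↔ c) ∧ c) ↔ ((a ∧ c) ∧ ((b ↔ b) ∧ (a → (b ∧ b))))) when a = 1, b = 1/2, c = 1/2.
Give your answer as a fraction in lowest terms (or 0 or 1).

1/2

c ↔ b = 1/2 ↔ 1/2 = 1/2
a → (c ↔ b) = 1 → 1/2 = 1/2
c ↔ b = 1/2 ↔ 1/2 = 1/2
a → (c ↔ b) = 1 → 1/2 = 1/2
(a → (c ↔ b)) → (a → (c ↔ b)) = 1/2 → 1/2 = 1/2
a ∧ c = 1 ∧ 1/2 = 1/2
c → c = 1/2 → 1/2 = 1/2
(a ∧ c) ↔ (c → c) = 1/2 ↔ 1/2 = 1/2
c ∧ a = 1/2 ∧ 1 = 1/2
(c ∧ a) → a = 1/2 → 1 = 1
((a ∧ c) ↔ (c → c)) ↔ ((c ∧ a) → a) = 1/2 ↔ 1 = 1/2
~(((a ∧ c) ↔ (c → c)) ↔ ((c ∧ a) → a)) = ~1/2 = 1/2
((a → (c ↔ b)) → (a → (c ↔ b))) → ~(((a ∧ c) ↔ (c → c)) ↔ ((c ∧ a) → a)) = 1/2 → 1/2 = 1/2
c → a = 1/2 → 1 = 1
a ↔ c = 1 ↔ 1/2 = 1/2
c ↔ c = 1/2 ↔ 1/2 = 1/2
(a ↔ c) ↔ (c ↔ c) = 1/2 ↔ 1/2 = 1/2
(c → a) ∧ ((a ↔ c) ↔ (c ↔ c)) = 1 ∧ 1/2 = 1/2
a → c = 1 → 1/2 = 1/2
~b = ~1/2 = 1/2
(a → c) ↔ ~b = 1/2 ↔ 1/2 = 1/2
((c → a) ∧ ((a ↔ c) ↔ (c ↔ c))) ∧ ((a → c) ↔ ~b) = 1/2 ∧ 1/2 = 1/2
b → c = 1/2 → 1/2 = 1/2
(b → c) ∧ a = 1/2 ∧ 1 = 1/2
b ↔ c = 1/2 ↔ 1/2 = 1/2
b ∧ (b ↔ c) = 1/2 ∧ 1/2 = 1/2
((b → c) ∧ a) ∧ (b ∧ (b ↔ c)) = 1/2 ∧ 1/2 = 1/2
c → a = 1/2 → 1 = 1
(c → a) → c = 1 → 1/2 = 1/2
c → c = 1/2 → 1/2 = 1/2
((c → a) → c) ∧ (c → c) = 1/2 ∧ 1/2 = 1/2
(((b → c) ∧ a) ∧ (b ∧ (b ↔ c))) → (((c → a) → c) ∧ (c → c)) = 1/2 → 1/2 = 1/2
(((c → a) ∧ ((a ↔ c) ↔ (c ↔ c))) ∧ ((a → c) ↔ ~b)) ↔ ((((b → c) ∧ a) ∧ (b ∧ (b ↔ c))) → (((c → a) → c) ∧ (c → c))) = 1/2 ↔ 1/2 = 1/2
(((a → (c ↔ b)) → (a → (c ↔ b))) → ~(((a ∧ c) ↔ (c → c)) ↔ ((c ∧ a) → a))) ∧ ((((c → a) ∧ ((a ↔ c) ↔ (c ↔ c))) ∧ ((a → c) ↔ ~b)) ↔ ((((b → c) ∧ a) ∧ (b ∧ (b ↔ c))) → (((c → a) → c) ∧ (c → c)))) = 1/2 ∧ 1/2 = 1/2
b ↔ c = 1/2 ↔ 1/2 = 1/2
(b ↔ c) ∧ c = 1/2 ∧ 1/2 = 1/2
a ∧ c = 1 ∧ 1/2 = 1/2
b ↔ b = 1/2 ↔ 1/2 = 1/2
b ∧ b = 1/2 ∧ 1/2 = 1/2
a → (b ∧ b) = 1 → 1/2 = 1/2
(b ↔ b) ∧ (a → (b ∧ b)) = 1/2 ∧ 1/2 = 1/2
(a ∧ c) ∧ ((b ↔ b) ∧ (a → (b ∧ b))) = 1/2 ∧ 1/2 = 1/2
((b ↔ c) ∧ c) ↔ ((a ∧ c) ∧ ((b ↔ b) ∧ (a → (b ∧ b)))) = 1/2 ↔ 1/2 = 1/2
((((a → (c ↔ b)) → (a → (c ↔ b))) → ~(((a ∧ c) ↔ (c → c)) ↔ ((c ∧ a) → a))) ∧ ((((c → a) ∧ ((a ↔ c) ↔ (c ↔ c))) ∧ ((a → c) ↔ ~b)) ↔ ((((b → c) ∧ a) ∧ (b ∧ (b ↔ c))) → (((c → a) → c) ∧ (c → c))))) → (((b ↔ c) ∧ c) ↔ ((a ∧ c) ∧ ((b ↔ b) ∧ (a → (b ∧ b))))) = 1/2 → 1/2 = 1/2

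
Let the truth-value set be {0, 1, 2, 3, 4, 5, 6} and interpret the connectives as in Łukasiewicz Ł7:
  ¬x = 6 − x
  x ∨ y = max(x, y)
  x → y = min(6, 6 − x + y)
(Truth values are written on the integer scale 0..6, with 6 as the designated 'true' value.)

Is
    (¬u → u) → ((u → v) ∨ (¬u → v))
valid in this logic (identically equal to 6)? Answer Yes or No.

Counterexample: take u = 3, v = 0.
¬u = ¬3 = 3
¬u → u = 3 → 3 = 6
u → v = 3 → 0 = 3
¬u = ¬3 = 3
¬u → v = 3 → 0 = 3
(u → v) ∨ (¬u → v) = 3 ∨ 3 = 3
(¬u → u) → ((u → v) ∨ (¬u → v)) = 6 → 3 = 3
This gives 3 ≠ 6.

No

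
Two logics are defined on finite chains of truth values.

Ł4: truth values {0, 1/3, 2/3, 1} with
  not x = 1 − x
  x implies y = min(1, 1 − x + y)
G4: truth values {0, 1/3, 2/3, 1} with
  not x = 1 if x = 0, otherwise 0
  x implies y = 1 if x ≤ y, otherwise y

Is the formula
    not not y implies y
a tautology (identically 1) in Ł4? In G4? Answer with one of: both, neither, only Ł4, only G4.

In Ł4: every assignment gives 1 — tautology.
In G4: at y = 1/3 the value is 1/3 — not a tautology.

only Ł4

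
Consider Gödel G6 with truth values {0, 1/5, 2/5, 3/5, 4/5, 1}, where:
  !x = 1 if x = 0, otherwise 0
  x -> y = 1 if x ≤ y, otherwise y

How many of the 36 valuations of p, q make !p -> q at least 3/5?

value 1: 31 assignments (counts)
value 4/5: 1 assignment (counts)
value 3/5: 1 assignment (counts)
value 2/5: 1 assignment
value 1/5: 1 assignment
value 0: 1 assignment
So 33 of the 36 assignments meet the threshold.

33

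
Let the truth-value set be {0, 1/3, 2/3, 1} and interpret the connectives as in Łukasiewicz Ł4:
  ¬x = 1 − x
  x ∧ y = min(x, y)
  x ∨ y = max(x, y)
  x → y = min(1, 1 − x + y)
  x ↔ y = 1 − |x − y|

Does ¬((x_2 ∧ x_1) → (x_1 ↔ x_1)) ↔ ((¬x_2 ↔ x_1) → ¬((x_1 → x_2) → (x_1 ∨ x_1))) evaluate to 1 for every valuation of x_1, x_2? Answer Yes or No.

Counterexample: take x_1 = 0, x_2 = 0.
x_2 ∧ x_1 = 0 ∧ 0 = 0
x_1 ↔ x_1 = 0 ↔ 0 = 1
(x_2 ∧ x_1) → (x_1 ↔ x_1) = 0 → 1 = 1
¬((x_2 ∧ x_1) → (x_1 ↔ x_1)) = ¬1 = 0
¬x_2 = ¬0 = 1
¬x_2 ↔ x_1 = 1 ↔ 0 = 0
x_1 → x_2 = 0 → 0 = 1
x_1 ∨ x_1 = 0 ∨ 0 = 0
(x_1 → x_2) → (x_1 ∨ x_1) = 1 → 0 = 0
¬((x_1 → x_2) → (x_1 ∨ x_1)) = ¬0 = 1
(¬x_2 ↔ x_1) → ¬((x_1 → x_2) → (x_1 ∨ x_1)) = 0 → 1 = 1
¬((x_2 ∧ x_1) → (x_1 ↔ x_1)) ↔ ((¬x_2 ↔ x_1) → ¬((x_1 → x_2) → (x_1 ∨ x_1))) = 0 ↔ 1 = 0
This gives 0 ≠ 1.

No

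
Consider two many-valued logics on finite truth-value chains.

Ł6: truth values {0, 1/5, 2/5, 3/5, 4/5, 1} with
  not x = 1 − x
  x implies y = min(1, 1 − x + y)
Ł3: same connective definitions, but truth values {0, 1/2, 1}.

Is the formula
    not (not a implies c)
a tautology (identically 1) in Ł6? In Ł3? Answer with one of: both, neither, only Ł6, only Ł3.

In Ł6: at a = 0, c = 1/5 the value is 4/5 — not a tautology.
In Ł3: at a = 0, c = 1/2 the value is 1/2 — not a tautology.

neither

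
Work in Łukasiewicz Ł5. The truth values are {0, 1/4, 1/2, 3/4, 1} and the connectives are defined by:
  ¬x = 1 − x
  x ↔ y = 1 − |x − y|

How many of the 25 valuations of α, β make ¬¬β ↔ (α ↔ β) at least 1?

value 1: 7 assignments (counts)
value 3/4: 7 assignments
value 1/2: 6 assignments
value 1/4: 3 assignments
value 0: 2 assignments
So 7 of the 25 assignments meet the threshold.

7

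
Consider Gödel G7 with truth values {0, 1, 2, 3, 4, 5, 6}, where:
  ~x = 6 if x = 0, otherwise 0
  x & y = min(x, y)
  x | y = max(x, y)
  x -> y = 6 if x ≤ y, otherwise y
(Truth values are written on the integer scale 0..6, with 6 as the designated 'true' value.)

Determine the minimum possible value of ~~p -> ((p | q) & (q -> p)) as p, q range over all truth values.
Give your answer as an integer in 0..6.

1

Take p = 1, q = 0:
~p = ~1 = 0
~~p = ~0 = 6
p | q = 1 | 0 = 1
q -> p = 0 -> 1 = 6
(p | q) & (q -> p) = 1 & 6 = 1
~~p -> ((p | q) & (q -> p)) = 6 -> 1 = 1
No assignment yields a value below 1, so this is the minimum.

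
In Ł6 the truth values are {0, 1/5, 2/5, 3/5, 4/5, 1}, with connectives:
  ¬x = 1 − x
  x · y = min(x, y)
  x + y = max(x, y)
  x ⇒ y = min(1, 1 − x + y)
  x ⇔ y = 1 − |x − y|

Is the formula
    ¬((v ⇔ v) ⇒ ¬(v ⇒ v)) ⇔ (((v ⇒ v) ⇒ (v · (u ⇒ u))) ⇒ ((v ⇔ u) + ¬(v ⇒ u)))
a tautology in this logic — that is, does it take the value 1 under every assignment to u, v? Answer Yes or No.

Counterexample: take u = 1/5, v = 4/5.
v ⇔ v = 4/5 ⇔ 4/5 = 1
v ⇒ v = 4/5 ⇒ 4/5 = 1
¬(v ⇒ v) = ¬1 = 0
(v ⇔ v) ⇒ ¬(v ⇒ v) = 1 ⇒ 0 = 0
¬((v ⇔ v) ⇒ ¬(v ⇒ v)) = ¬0 = 1
v ⇒ v = 4/5 ⇒ 4/5 = 1
u ⇒ u = 1/5 ⇒ 1/5 = 1
v · (u ⇒ u) = 4/5 · 1 = 4/5
(v ⇒ v) ⇒ (v · (u ⇒ u)) = 1 ⇒ 4/5 = 4/5
v ⇔ u = 4/5 ⇔ 1/5 = 2/5
v ⇒ u = 4/5 ⇒ 1/5 = 2/5
¬(v ⇒ u) = ¬2/5 = 3/5
(v ⇔ u) + ¬(v ⇒ u) = 2/5 + 3/5 = 3/5
((v ⇒ v) ⇒ (v · (u ⇒ u))) ⇒ ((v ⇔ u) + ¬(v ⇒ u)) = 4/5 ⇒ 3/5 = 4/5
¬((v ⇔ v) ⇒ ¬(v ⇒ v)) ⇔ (((v ⇒ v) ⇒ (v · (u ⇒ u))) ⇒ ((v ⇔ u) + ¬(v ⇒ u))) = 1 ⇔ 4/5 = 4/5
This gives 4/5 ≠ 1.

No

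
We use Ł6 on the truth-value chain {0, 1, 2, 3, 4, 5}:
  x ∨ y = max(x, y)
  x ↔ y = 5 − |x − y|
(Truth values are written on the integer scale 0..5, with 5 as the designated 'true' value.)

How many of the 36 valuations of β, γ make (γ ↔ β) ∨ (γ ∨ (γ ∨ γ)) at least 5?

11

value 5: 11 assignments (counts)
value 4: 12 assignments
value 3: 7 assignments
value 2: 3 assignments
value 1: 2 assignments
value 0: 1 assignment
So 11 of the 36 assignments meet the threshold.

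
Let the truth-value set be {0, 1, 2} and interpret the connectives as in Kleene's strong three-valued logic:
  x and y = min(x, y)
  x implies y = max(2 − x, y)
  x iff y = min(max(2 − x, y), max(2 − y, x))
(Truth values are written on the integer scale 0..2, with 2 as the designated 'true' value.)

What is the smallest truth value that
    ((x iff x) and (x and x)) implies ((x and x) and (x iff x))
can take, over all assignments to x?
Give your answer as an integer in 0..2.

Take x = 1:
x iff x = 1 iff 1 = 1
x and x = 1 and 1 = 1
(x iff x) and (x and x) = 1 and 1 = 1
x and x = 1 and 1 = 1
x iff x = 1 iff 1 = 1
(x and x) and (x iff x) = 1 and 1 = 1
((x iff x) and (x and x)) implies ((x and x) and (x iff x)) = 1 implies 1 = 1
No assignment yields a value below 1, so this is the minimum.

1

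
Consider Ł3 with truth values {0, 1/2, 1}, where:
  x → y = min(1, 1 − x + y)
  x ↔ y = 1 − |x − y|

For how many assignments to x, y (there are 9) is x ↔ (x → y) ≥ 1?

x = 0, y = 0 ↦ 0  <
x = 0, y = 1/2 ↦ 0  <
x = 0, y = 1 ↦ 0  <
x = 1/2, y = 0 ↦ 1  ≥
x = 1/2, y = 1/2 ↦ 1/2  <
x = 1/2, y = 1 ↦ 1/2  <
x = 1, y = 0 ↦ 0  <
x = 1, y = 1/2 ↦ 1/2  <
x = 1, y = 1 ↦ 1  ≥
So 2 of the 9 assignments meet the threshold.

2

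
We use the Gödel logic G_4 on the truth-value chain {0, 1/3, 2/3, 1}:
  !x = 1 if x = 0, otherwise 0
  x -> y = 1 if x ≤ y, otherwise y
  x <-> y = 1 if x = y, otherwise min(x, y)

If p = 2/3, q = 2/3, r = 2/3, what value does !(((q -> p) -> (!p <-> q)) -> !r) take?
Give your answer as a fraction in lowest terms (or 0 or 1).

0

q -> p = 2/3 -> 2/3 = 1
!p = !2/3 = 0
!p <-> q = 0 <-> 2/3 = 0
(q -> p) -> (!p <-> q) = 1 -> 0 = 0
!r = !2/3 = 0
((q -> p) -> (!p <-> q)) -> !r = 0 -> 0 = 1
!(((q -> p) -> (!p <-> q)) -> !r) = !1 = 0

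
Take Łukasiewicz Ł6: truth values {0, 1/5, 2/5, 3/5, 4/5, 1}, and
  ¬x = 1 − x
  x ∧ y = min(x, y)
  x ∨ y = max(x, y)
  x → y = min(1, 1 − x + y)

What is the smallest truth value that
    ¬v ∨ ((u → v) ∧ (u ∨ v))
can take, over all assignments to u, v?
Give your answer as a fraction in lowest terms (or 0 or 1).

3/5

Take u = 0, v = 2/5:
¬v = ¬2/5 = 3/5
u → v = 0 → 2/5 = 1
u ∨ v = 0 ∨ 2/5 = 2/5
(u → v) ∧ (u ∨ v) = 1 ∧ 2/5 = 2/5
¬v ∨ ((u → v) ∧ (u ∨ v)) = 3/5 ∨ 2/5 = 3/5
No assignment yields a value below 3/5, so this is the minimum.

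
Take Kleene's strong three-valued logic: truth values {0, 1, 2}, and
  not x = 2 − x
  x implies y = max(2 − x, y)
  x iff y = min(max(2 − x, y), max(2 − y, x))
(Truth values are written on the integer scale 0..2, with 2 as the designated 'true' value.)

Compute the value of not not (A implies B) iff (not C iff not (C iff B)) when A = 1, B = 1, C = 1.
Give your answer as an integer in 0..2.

1

A implies B = 1 implies 1 = 1
not (A implies B) = not 1 = 1
not not (A implies B) = not 1 = 1
not C = not 1 = 1
C iff B = 1 iff 1 = 1
not (C iff B) = not 1 = 1
not C iff not (C iff B) = 1 iff 1 = 1
not not (A implies B) iff (not C iff not (C iff B)) = 1 iff 1 = 1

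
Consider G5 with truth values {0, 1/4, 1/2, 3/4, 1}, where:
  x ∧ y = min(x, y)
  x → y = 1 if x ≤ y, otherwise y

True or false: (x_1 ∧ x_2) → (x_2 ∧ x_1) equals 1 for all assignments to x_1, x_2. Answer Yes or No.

At x_1 = 0, x_2 = 1/2, for instance:
x_1 ∧ x_2 = 0 ∧ 1/2 = 0
x_2 ∧ x_1 = 1/2 ∧ 0 = 0
(x_1 ∧ x_2) → (x_2 ∧ x_1) = 0 → 0 = 1
and checking the remaining 24 assignments likewise gives ≥ 1 in every case.

Yes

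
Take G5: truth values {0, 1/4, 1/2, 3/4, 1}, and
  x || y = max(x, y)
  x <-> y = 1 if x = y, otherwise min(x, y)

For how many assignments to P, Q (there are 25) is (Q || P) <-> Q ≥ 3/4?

value 1: 15 assignments (counts)
value 3/4: 1 assignment (counts)
value 1/2: 2 assignments
value 1/4: 3 assignments
value 0: 4 assignments
So 16 of the 25 assignments meet the threshold.

16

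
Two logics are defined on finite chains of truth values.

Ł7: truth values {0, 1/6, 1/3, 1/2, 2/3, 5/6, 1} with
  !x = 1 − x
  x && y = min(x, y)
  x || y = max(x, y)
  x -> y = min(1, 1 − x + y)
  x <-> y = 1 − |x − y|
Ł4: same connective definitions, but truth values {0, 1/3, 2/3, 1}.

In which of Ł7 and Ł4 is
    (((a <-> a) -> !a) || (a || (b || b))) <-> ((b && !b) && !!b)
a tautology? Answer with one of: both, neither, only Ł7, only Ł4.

In Ł7: at a = 0, b = 0 the value is 0 — not a tautology.
In Ł4: at a = 0, b = 0 the value is 0 — not a tautology.

neither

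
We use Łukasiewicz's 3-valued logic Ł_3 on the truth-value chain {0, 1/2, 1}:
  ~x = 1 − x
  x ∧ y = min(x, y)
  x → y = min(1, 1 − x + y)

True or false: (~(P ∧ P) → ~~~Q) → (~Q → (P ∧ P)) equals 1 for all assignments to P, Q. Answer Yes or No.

No

Counterexample: take P = 0, Q = 0.
P ∧ P = 0 ∧ 0 = 0
~(P ∧ P) = ~0 = 1
~Q = ~0 = 1
~~Q = ~1 = 0
~~~Q = ~0 = 1
~(P ∧ P) → ~~~Q = 1 → 1 = 1
~Q = ~0 = 1
P ∧ P = 0 ∧ 0 = 0
~Q → (P ∧ P) = 1 → 0 = 0
(~(P ∧ P) → ~~~Q) → (~Q → (P ∧ P)) = 1 → 0 = 0
This gives 0 ≠ 1.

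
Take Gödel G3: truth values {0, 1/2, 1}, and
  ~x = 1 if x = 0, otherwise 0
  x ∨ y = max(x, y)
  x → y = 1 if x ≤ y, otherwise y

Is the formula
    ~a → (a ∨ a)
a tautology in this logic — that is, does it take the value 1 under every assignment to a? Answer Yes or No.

Counterexample: take a = 0.
~a = ~0 = 1
a ∨ a = 0 ∨ 0 = 0
~a → (a ∨ a) = 1 → 0 = 0
This gives 0 ≠ 1.

No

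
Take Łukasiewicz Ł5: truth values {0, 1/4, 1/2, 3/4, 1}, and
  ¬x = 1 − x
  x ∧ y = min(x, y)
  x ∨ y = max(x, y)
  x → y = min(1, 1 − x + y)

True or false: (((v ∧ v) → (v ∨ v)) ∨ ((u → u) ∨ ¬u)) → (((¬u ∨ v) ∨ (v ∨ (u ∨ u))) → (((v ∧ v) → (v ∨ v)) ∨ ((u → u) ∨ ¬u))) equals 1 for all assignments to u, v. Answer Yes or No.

Yes

At u = 1, v = 3/4, for instance:
v ∧ v = 3/4 ∧ 3/4 = 3/4
v ∨ v = 3/4 ∨ 3/4 = 3/4
(v ∧ v) → (v ∨ v) = 3/4 → 3/4 = 1
u → u = 1 → 1 = 1
¬u = ¬1 = 0
(u → u) ∨ ¬u = 1 ∨ 0 = 1
((v ∧ v) → (v ∨ v)) ∨ ((u → u) ∨ ¬u) = 1 ∨ 1 = 1
¬u = ¬1 = 0
¬u ∨ v = 0 ∨ 3/4 = 3/4
u ∨ u = 1 ∨ 1 = 1
v ∨ (u ∨ u) = 3/4 ∨ 1 = 1
(¬u ∨ v) ∨ (v ∨ (u ∨ u)) = 3/4 ∨ 1 = 1
((¬u ∨ v) ∨ (v ∨ (u ∨ u))) → (((v ∧ v) → (v ∨ v)) ∨ ((u → u) ∨ ¬u)) = 1 → 1 = 1
(((v ∧ v) → (v ∨ v)) ∨ ((u → u) ∨ ¬u)) → (((¬u ∨ v) ∨ (v ∨ (u ∨ u))) → (((v ∧ v) → (v ∨ v)) ∨ ((u → u) ∨ ¬u))) = 1 → 1 = 1
and checking the remaining 24 assignments likewise gives ≥ 1 in every case.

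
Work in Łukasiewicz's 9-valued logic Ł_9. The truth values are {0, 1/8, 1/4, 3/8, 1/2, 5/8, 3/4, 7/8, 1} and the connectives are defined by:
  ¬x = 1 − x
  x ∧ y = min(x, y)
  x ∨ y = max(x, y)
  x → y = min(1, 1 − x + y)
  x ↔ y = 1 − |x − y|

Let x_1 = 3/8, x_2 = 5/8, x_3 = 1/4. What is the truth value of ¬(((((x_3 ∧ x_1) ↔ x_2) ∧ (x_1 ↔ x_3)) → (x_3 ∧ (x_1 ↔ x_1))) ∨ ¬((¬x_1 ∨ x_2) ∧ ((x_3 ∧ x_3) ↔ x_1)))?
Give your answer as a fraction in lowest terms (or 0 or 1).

3/8

x_3 ∧ x_1 = 1/4 ∧ 3/8 = 1/4
(x_3 ∧ x_1) ↔ x_2 = 1/4 ↔ 5/8 = 5/8
x_1 ↔ x_3 = 3/8 ↔ 1/4 = 7/8
((x_3 ∧ x_1) ↔ x_2) ∧ (x_1 ↔ x_3) = 5/8 ∧ 7/8 = 5/8
x_1 ↔ x_1 = 3/8 ↔ 3/8 = 1
x_3 ∧ (x_1 ↔ x_1) = 1/4 ∧ 1 = 1/4
(((x_3 ∧ x_1) ↔ x_2) ∧ (x_1 ↔ x_3)) → (x_3 ∧ (x_1 ↔ x_1)) = 5/8 → 1/4 = 5/8
¬x_1 = ¬3/8 = 5/8
¬x_1 ∨ x_2 = 5/8 ∨ 5/8 = 5/8
x_3 ∧ x_3 = 1/4 ∧ 1/4 = 1/4
(x_3 ∧ x_3) ↔ x_1 = 1/4 ↔ 3/8 = 7/8
(¬x_1 ∨ x_2) ∧ ((x_3 ∧ x_3) ↔ x_1) = 5/8 ∧ 7/8 = 5/8
¬((¬x_1 ∨ x_2) ∧ ((x_3 ∧ x_3) ↔ x_1)) = ¬5/8 = 3/8
((((x_3 ∧ x_1) ↔ x_2) ∧ (x_1 ↔ x_3)) → (x_3 ∧ (x_1 ↔ x_1))) ∨ ¬((¬x_1 ∨ x_2) ∧ ((x_3 ∧ x_3) ↔ x_1)) = 5/8 ∨ 3/8 = 5/8
¬(((((x_3 ∧ x_1) ↔ x_2) ∧ (x_1 ↔ x_3)) → (x_3 ∧ (x_1 ↔ x_1))) ∨ ¬((¬x_1 ∨ x_2) ∧ ((x_3 ∧ x_3) ↔ x_1))) = ¬5/8 = 3/8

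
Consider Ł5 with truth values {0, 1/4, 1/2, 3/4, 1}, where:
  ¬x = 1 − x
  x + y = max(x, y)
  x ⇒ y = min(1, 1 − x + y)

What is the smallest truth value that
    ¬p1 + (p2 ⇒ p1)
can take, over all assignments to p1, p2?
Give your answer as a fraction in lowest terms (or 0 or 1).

1/2

Take p1 = 1/2, p2 = 1:
¬p1 = ¬1/2 = 1/2
p2 ⇒ p1 = 1 ⇒ 1/2 = 1/2
¬p1 + (p2 ⇒ p1) = 1/2 + 1/2 = 1/2
No assignment yields a value below 1/2, so this is the minimum.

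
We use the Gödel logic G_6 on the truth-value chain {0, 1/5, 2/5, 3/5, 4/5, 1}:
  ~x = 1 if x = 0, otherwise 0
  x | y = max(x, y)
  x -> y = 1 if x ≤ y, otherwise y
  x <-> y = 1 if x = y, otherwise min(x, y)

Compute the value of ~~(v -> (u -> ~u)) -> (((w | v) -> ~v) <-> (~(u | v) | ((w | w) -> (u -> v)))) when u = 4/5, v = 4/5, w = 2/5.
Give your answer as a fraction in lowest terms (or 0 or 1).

1

~u = ~4/5 = 0
u -> ~u = 4/5 -> 0 = 0
v -> (u -> ~u) = 4/5 -> 0 = 0
~(v -> (u -> ~u)) = ~0 = 1
~~(v -> (u -> ~u)) = ~1 = 0
w | v = 2/5 | 4/5 = 4/5
~v = ~4/5 = 0
(w | v) -> ~v = 4/5 -> 0 = 0
u | v = 4/5 | 4/5 = 4/5
~(u | v) = ~4/5 = 0
w | w = 2/5 | 2/5 = 2/5
u -> v = 4/5 -> 4/5 = 1
(w | w) -> (u -> v) = 2/5 -> 1 = 1
~(u | v) | ((w | w) -> (u -> v)) = 0 | 1 = 1
((w | v) -> ~v) <-> (~(u | v) | ((w | w) -> (u -> v))) = 0 <-> 1 = 0
~~(v -> (u -> ~u)) -> (((w | v) -> ~v) <-> (~(u | v) | ((w | w) -> (u -> v)))) = 0 -> 0 = 1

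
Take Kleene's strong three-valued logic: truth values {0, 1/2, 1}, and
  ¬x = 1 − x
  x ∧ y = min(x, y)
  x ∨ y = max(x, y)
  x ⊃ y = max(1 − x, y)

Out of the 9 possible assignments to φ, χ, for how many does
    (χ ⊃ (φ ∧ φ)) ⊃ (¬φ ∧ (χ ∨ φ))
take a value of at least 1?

φ = 0, χ = 0 ↦ 0  <
φ = 0, χ = 1/2 ↦ 1/2  <
φ = 0, χ = 1 ↦ 1  ≥
φ = 1/2, χ = 0 ↦ 1/2  <
φ = 1/2, χ = 1/2 ↦ 1/2  <
φ = 1/2, χ = 1 ↦ 1/2  <
φ = 1, χ = 0 ↦ 0  <
φ = 1, χ = 1/2 ↦ 0  <
φ = 1, χ = 1 ↦ 0  <
So 1 of the 9 assignments meets the threshold.

1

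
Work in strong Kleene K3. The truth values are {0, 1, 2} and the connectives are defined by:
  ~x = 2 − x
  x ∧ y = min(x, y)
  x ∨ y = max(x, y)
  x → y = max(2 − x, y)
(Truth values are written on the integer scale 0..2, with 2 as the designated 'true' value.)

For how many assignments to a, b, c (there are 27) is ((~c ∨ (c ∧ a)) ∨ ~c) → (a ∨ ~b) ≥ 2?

value 2: 17 assignments (counts)
value 1: 9 assignments
value 0: 1 assignment
So 17 of the 27 assignments meet the threshold.

17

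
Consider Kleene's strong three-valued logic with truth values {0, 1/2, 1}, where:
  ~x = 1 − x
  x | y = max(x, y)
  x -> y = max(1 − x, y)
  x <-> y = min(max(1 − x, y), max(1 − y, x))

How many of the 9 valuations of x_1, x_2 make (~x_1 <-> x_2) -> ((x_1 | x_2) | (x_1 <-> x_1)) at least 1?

7

x_1 = 0, x_2 = 0 ↦ 1  ≥
x_1 = 0, x_2 = 1/2 ↦ 1  ≥
x_1 = 0, x_2 = 1 ↦ 1  ≥
x_1 = 1/2, x_2 = 0 ↦ 1/2  <
x_1 = 1/2, x_2 = 1/2 ↦ 1/2  <
x_1 = 1/2, x_2 = 1 ↦ 1  ≥
x_1 = 1, x_2 = 0 ↦ 1  ≥
x_1 = 1, x_2 = 1/2 ↦ 1  ≥
x_1 = 1, x_2 = 1 ↦ 1  ≥
So 7 of the 9 assignments meet the threshold.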